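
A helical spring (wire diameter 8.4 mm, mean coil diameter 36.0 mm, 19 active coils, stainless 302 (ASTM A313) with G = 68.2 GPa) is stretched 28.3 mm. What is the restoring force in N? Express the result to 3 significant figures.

1350 N

k = Gd⁴/(8D³N_a) = (68.2×10³)(8.4⁴)/(8·36.0³·19) = 47.88 N/mm
F = k·δ = 47.88 × 28.3 = 1355 N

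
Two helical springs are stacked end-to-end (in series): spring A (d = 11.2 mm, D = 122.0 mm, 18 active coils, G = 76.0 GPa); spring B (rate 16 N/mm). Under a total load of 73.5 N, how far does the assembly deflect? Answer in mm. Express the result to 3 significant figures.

20.7 mm

k_A = Gd⁴/(8D³N_a) = (76.0×10³)(11.2⁴)/(8·122.0³·18) = 4.5734 N/mm
Series: 1/k_eq = 1/4.5734 + 1/16 = 0.28115; k_eq = 3.5568 N/mm
δ = F/k_eq = 73.5/3.5568 = 20.665 mm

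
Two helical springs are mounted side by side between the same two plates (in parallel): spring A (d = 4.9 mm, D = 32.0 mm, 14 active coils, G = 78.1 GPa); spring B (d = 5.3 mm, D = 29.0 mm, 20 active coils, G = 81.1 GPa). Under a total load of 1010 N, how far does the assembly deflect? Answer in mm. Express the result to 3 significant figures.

35.2 mm

k_A = Gd⁴/(8D³N_a) = (78.1×10³)(4.9⁴)/(8·32.0³·14) = 12.268 N/mm
k_B = Gd⁴/(8D³N_a) = (81.1×10³)(5.3⁴)/(8·29.0³·20) = 16.399 N/mm
Parallel: k_eq = 12.268 + 16.399 = 28.667 N/mm
δ = F/k_eq = 1010/28.667 = 35.233 mm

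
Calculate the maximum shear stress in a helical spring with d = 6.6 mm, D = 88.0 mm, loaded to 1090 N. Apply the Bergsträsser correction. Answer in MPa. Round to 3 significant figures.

934 MPa

Spring index C = D/d = 88.0/6.6 = 13.3333
K_B = (4C+2)/(4C−3) = 55.333/50.333 = 1.0993
τ₀ = 8FD/(πd³) = 8·1090·88.0/(π·6.6³) = 767360/903.2 = 849.61 MPa
τ_max = K·τ₀ = 1.0993 × 849.61 = 934 MPa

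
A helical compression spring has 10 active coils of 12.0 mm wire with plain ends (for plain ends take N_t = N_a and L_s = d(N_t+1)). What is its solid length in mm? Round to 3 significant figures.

132 mm

plain ends: N_t = N_a = 10
L_s = d·(N_t+1) = 12.0 × 11 = 132 mm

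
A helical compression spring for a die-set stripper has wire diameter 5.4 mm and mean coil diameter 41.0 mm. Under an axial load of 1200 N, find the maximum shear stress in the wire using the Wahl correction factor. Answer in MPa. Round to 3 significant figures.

951 MPa

Spring index C = D/d = 41.0/5.4 = 7.5926
K_W = (4C−1)/(4C−4) + 0.615/C = 29.370/26.370 + 0.0810 = 1.1948
τ₀ = 8FD/(πd³) = 8·1200·41.0/(π·5.4³) = 393600/494.69 = 795.65 MPa
τ_max = K·τ₀ = 1.1948 × 795.65 = 950.62 MPa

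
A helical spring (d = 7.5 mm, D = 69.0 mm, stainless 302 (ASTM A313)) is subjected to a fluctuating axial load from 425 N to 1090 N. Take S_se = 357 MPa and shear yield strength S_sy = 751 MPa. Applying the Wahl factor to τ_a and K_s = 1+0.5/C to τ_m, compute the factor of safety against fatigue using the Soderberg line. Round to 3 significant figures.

1.12

C = D/d = 69.0/7.5 = 9.2000; K_W = (4C−1)/(4C−4)+0.615/C = 1.1583; K_s = 1+0.5/C = 1.0543
F_a = (F_max−F_min)/2 = 332.5 N; F_m = (F_max+F_min)/2 = 757.5 N
τ_a = K_W·8F_aD/(πd³) = 1.1583 × 138.48 = 160.41 MPa
τ_m = K_s·8F_mD/(πd³) = 1.0543 × 315.49 = 332.64 MPa
Soderberg: 1/n_f = τ_a/S_se + τ_m/S_sy = 160.41/357 + 332.64/751 = 0.44932 + 0.44293 = 0.89225
n_f = 1/0.89225 = 1.121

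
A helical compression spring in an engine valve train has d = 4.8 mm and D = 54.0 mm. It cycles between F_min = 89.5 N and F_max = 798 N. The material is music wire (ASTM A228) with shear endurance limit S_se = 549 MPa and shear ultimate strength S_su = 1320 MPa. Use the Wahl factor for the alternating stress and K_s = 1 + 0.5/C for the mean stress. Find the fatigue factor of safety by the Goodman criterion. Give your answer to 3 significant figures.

0.745

C = D/d = 54.0/4.8 = 11.2500; K_W = (4C−1)/(4C−4)+0.615/C = 1.1278; K_s = 1+0.5/C = 1.0444
F_a = (F_max−F_min)/2 = 354.25 N; F_m = (F_max+F_min)/2 = 443.75 N
τ_a = K_W·8F_aD/(πd³) = 1.1278 × 440.47 = 496.78 MPa
τ_m = K_s·8F_mD/(πd³) = 1.0444 × 551.76 = 576.28 MPa
Goodman: 1/n_f = τ_a/S_se + τ_m/S_su = 496.78/549 + 576.28/1320 = 0.90489 + 0.43658 = 1.3415
n_f = 1/1.3415 = 0.7455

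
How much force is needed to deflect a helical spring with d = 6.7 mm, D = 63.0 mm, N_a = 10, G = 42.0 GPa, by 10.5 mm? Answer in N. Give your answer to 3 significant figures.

k = Gd⁴/(8D³N_a) = (42.0×10³)(6.7⁴)/(8·63.0³·10) = 4.2309 N/mm
F = k·δ = 4.2309 × 10.5 = 44.425 N

44.4 N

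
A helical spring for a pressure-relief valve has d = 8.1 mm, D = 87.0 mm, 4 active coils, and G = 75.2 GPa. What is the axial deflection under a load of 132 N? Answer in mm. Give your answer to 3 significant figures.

8.59 mm

k = Gd⁴/(8D³N_a) = (75.2×10³)(8.1⁴)/(8·87.0³·4) = 15.362 N/mm
δ = F/k = 132 / 15.362 = 8.5926 mm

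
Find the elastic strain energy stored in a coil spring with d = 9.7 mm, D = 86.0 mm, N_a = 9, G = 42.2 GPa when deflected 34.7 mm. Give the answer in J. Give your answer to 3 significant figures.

k = Gd⁴/(8D³N_a) = (42.2×10³)(9.7⁴)/(8·86.0³·9) = 8.1578 N/mm
U = ½kδ² = 0.5 × 8.1578 × 34.7² = 4911.3 N·mm = 4.9113 J

4.91 J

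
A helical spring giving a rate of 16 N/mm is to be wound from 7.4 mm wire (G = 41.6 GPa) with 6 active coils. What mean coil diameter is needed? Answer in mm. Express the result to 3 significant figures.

D = (Gd⁴/(8N_a·k))^(1/3) = (41.6×10³·7.4⁴/(8·6·16))^(1/3)
  = (162427)^(1/3) = 54.5615 mm

54.6 mm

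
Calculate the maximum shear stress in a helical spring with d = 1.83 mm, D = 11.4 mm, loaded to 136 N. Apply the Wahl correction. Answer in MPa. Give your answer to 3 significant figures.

Spring index C = D/d = 11.4/1.83 = 6.2295
K_W = (4C−1)/(4C−4) + 0.615/C = 23.918/20.918 + 0.0987 = 1.2421
τ₀ = 8FD/(πd³) = 8·136·11.4/(π·1.83³) = 12403.2/19.253 = 644.21 MPa
τ_max = K·τ₀ = 1.2421 × 644.21 = 800.21 MPa

800 MPa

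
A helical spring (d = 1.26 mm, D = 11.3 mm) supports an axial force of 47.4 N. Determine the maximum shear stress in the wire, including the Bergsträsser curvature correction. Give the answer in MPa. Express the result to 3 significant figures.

Spring index C = D/d = 11.3/1.26 = 8.9683
K_B = (4C+2)/(4C−3) = 37.873/32.873 = 1.1521
τ₀ = 8FD/(πd³) = 8·47.4·11.3/(π·1.26³) = 4284.96/6.2844 = 681.84 MPa
τ_max = K·τ₀ = 1.1521 × 681.84 = 785.55 MPa

786 MPa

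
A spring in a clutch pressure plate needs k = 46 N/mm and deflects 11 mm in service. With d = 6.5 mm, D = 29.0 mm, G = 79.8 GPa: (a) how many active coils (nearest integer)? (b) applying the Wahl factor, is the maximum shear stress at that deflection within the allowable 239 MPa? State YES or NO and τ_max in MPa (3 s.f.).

(a) 16 coils; (b) YES, τ_max = 183 MPa

N_a = Gd⁴/(8D³k) = (79.8×10³)(6.5⁴)/(8·29.0³·46) = 15.87 → N_a = 16
Actual rate k = Gd⁴/(8D³·16) = 45.63 N/mm
Working load F = kδ = 45.63·11 = 501.93 N
C = 29.0/6.5 = 4.4615; K_W = (4C−1)/(4C−4)+0.615/C = 1.3545
τ_max = K_W·8FD/(πd³) = 1.3545·134.97 = 182.82 MPa
τ_max ≤ 239 MPa → acceptable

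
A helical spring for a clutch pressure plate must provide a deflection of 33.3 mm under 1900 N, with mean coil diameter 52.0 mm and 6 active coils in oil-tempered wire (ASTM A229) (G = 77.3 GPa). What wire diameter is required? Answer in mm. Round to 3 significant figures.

8.40 mm

Required rate k = F/δ = 1900/33.3 = 57.057 N/mm
d = (8D³N_a·k / G)^(1/4) = (8·52.0³·6·57.057 / (77.3×10³))^0.25
  = (4981.7)^0.25 = 8.4013 mm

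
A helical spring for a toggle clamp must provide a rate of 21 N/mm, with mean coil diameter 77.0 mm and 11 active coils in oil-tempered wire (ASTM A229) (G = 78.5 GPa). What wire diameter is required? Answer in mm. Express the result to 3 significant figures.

10.2 mm

d = (8D³N_a·k / G)^(1/4) = (8·77.0³·11·21 / (78.5×10³))^0.25
  = (10747)^0.25 = 10.1818 mm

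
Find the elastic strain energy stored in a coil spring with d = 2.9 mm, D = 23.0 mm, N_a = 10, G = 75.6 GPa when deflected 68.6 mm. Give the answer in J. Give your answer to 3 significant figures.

12.9 J

k = Gd⁴/(8D³N_a) = (75.6×10³)(2.9⁴)/(8·23.0³·10) = 5.4934 N/mm
U = ½kδ² = 0.5 × 5.4934 × 68.6² = 12926 N·mm = 12.926 J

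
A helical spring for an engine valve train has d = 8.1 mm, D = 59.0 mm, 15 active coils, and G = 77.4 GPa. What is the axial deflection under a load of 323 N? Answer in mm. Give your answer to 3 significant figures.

23.9 mm

k = Gd⁴/(8D³N_a) = (77.4×10³)(8.1⁴)/(8·59.0³·15) = 13.519 N/mm
δ = F/k = 323 / 13.519 = 23.892 mm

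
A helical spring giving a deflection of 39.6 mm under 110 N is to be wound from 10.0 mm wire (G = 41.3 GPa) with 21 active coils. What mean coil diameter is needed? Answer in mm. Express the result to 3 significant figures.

96.0 mm

Required rate k = F/δ = 110/39.6 = 2.7778 N/mm
D = (Gd⁴/(8N_a·k))^(1/3) = (41.3×10³·10.0⁴/(8·21·2.7778))^(1/3)
  = (885000)^(1/3) = 96.0095 mm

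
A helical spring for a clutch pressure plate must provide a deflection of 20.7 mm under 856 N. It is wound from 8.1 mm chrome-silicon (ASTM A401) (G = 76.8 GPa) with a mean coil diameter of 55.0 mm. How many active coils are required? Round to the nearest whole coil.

Required rate k = F/δ = 856/20.7 = 41.353 N/mm
N_a = Gd⁴/(8D³k) = (76.8×10³ × 8.1⁴)/(8 × 55.0³ × 41.353)
    = 3.30599e+08 / 5.50404e+07 = 6.006 → 6 coils

6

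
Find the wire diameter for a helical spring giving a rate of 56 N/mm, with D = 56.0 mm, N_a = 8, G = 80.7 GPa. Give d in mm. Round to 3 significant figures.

9.40 mm

d = (8D³N_a·k / G)^(1/4) = (8·56.0³·8·56 / (80.7×10³))^0.25
  = (7799.4)^0.25 = 9.3975 mm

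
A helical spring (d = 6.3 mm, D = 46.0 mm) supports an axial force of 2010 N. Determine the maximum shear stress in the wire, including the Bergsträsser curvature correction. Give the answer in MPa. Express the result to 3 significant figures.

Spring index C = D/d = 46.0/6.3 = 7.3016
K_B = (4C+2)/(4C−3) = 31.206/26.206 = 1.1908
τ₀ = 8FD/(πd³) = 8·2010·46.0/(π·6.3³) = 739680/785.55 = 941.61 MPa
τ_max = K·τ₀ = 1.1908 × 941.61 = 1121.3 MPa

1120 MPa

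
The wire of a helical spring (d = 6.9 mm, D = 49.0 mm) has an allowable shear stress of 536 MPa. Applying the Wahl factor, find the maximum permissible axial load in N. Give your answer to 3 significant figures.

1170 N

C = D/d = 49.0/6.9 = 7.1014
K_W = (4C−1)/(4C−4) + 0.615/C = 27.406/24.406 + 0.0866 = 1.2095
τ_max = K·8FD/(πd³) → F_max = τ_allow·πd³/(8DK)
F_max = 536·π·6.9³/(8·49.0·1.2095) = 5.5317e+05/474.13 = 1166.7 N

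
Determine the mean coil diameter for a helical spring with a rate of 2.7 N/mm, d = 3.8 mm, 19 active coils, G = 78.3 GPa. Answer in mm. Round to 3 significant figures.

D = (Gd⁴/(8N_a·k))^(1/3) = (78.3×10³·3.8⁴/(8·19·2.7))^(1/3)
  = (39782.2)^(1/3) = 34.1373 mm

34.1 mm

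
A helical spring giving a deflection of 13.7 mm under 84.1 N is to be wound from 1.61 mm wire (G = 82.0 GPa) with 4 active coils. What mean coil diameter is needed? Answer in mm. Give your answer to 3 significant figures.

14.1 mm

Required rate k = F/δ = 84.1/13.7 = 6.1387 N/mm
D = (Gd⁴/(8N_a·k))^(1/3) = (82.0×10³·1.61⁴/(8·4·6.1387))^(1/3)
  = (2804.74)^(1/3) = 14.1025 mm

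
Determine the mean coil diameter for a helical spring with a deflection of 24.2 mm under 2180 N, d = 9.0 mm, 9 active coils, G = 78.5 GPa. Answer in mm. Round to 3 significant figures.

43.0 mm

Required rate k = F/δ = 2180/24.2 = 90.083 N/mm
D = (Gd⁴/(8N_a·k))^(1/3) = (78.5×10³·9.0⁴/(8·9·90.083))^(1/3)
  = (79408.3)^(1/3) = 42.9822 mm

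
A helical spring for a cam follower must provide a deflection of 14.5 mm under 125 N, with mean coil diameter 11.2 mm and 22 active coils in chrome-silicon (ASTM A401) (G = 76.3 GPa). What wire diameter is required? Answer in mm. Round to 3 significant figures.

2.30 mm

Required rate k = F/δ = 125/14.5 = 8.6207 N/mm
d = (8D³N_a·k / G)^(1/4) = (8·11.2³·22·8.6207 / (76.3×10³))^0.25
  = (27.937)^0.25 = 2.2990 mm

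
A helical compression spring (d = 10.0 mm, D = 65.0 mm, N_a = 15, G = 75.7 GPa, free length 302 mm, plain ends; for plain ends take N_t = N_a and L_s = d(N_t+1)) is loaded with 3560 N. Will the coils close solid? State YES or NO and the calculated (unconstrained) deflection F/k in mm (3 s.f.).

YES, δ = 155 mm

k = Gd⁴/(8D³N_a) = (75.7×10³)(10.0⁴)/(8·65.0³·15) = 22.971 N/mm
N_t = 15; L_s = 10.0·16 = 160 mm; δ_solid = L₀ − L_s = 302 − 160 = 142 mm
δ = F/k = 3560/22.971 = 154.98 mm
δ ≥ δ_solid → spring goes solid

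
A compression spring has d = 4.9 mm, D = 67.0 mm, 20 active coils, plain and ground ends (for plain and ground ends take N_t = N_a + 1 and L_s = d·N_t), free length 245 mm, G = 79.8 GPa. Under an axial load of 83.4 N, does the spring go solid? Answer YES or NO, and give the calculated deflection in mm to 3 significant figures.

k = Gd⁴/(8D³N_a) = (79.8×10³)(4.9⁴)/(8·67.0³·20) = 0.95597 N/mm
N_t = 21; L_s = 4.9·21 = 102.9 mm; δ_solid = L₀ − L_s = 245 − 102.9 = 142.1 mm
δ = F/k = 83.4/0.95597 = 87.242 mm
δ < δ_solid → spring does not go solid

NO, δ = 87.2 mm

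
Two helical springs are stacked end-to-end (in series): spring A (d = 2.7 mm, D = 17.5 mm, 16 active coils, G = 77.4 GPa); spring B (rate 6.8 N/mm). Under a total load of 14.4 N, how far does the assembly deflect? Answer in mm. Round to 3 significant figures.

4.52 mm

k_A = Gd⁴/(8D³N_a) = (77.4×10³)(2.7⁴)/(8·17.5³·16) = 5.9961 N/mm
Series: 1/k_eq = 1/5.9961 + 1/6.8 = 0.31383; k_eq = 3.1864 N/mm
δ = F/k_eq = 14.4/3.1864 = 4.5192 mm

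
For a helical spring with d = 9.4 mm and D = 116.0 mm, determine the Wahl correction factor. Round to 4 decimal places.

C = D/d = 116.0/9.4 = 12.3404
K_W = (4C−1)/(4C−4) + 0.615/C = 48.362/45.362 + 0.0498 = 1.1160

1.1160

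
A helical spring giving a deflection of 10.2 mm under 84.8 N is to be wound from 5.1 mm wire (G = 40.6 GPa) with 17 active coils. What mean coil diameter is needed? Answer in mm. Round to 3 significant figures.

29.0 mm

Required rate k = F/δ = 84.8/10.2 = 8.3137 N/mm
D = (Gd⁴/(8N_a·k))^(1/3) = (40.6×10³·5.1⁴/(8·17·8.3137))^(1/3)
  = (24292.5)^(1/3) = 28.9617 mm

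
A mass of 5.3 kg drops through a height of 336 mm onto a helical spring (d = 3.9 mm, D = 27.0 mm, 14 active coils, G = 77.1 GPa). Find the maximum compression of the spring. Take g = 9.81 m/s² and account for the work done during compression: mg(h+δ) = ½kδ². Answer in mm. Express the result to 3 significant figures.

k = Gd⁴/(8D³N_a) = (77.1×10³)(3.9⁴)/(8·27.0³·14) = 8.091 N/mm
W = mg = 5.3 × 9.81 = 51.993 N
½kδ² − Wδ − Wh = 0 → δ = (W + √(W² + 2kWh))/k
δ = (51.993 + √(2703.3 + 282695))/8.091 = (51.993 + 534.23)/8.091 = 72.453 mm

72.5 mm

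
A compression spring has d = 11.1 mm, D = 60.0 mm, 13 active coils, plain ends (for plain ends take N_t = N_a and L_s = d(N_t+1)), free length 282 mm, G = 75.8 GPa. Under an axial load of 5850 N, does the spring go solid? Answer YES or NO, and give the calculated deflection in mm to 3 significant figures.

NO, δ = 114 mm

k = Gd⁴/(8D³N_a) = (75.8×10³)(11.1⁴)/(8·60.0³·13) = 51.224 N/mm
N_t = 13; L_s = 11.1·14 = 155.4 mm; δ_solid = L₀ − L_s = 282 − 155.4 = 126.6 mm
δ = F/k = 5850/51.224 = 114.2 mm
δ < δ_solid → spring does not go solid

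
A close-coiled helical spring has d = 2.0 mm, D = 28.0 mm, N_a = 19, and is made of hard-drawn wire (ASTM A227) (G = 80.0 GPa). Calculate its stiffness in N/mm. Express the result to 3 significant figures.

0.384 N/mm

k = Gd⁴/(8D³N_a) = (80.0×10³ × 2.0⁴) / (8 × 28.0³ × 19)
  = 1.28e+06 / 3.3367e+06 = 0.38361 N/mm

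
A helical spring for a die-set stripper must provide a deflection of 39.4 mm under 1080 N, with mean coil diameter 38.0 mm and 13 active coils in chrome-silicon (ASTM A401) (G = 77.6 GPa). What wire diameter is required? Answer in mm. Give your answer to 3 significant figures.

6.70 mm

Required rate k = F/δ = 1080/39.4 = 27.411 N/mm
d = (8D³N_a·k / G)^(1/4) = (8·38.0³·13·27.411 / (77.6×10³))^0.25
  = (2015.8)^0.25 = 6.7006 mm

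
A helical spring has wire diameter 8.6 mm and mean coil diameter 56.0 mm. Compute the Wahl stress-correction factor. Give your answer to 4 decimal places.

C = D/d = 56.0/8.6 = 6.5116
K_W = (4C−1)/(4C−4) + 0.615/C = 25.047/22.047 + 0.0944 = 1.2305

1.2305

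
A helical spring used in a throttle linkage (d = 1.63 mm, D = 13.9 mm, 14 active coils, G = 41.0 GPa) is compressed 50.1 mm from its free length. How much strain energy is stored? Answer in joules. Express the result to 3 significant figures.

1.21 J

k = Gd⁴/(8D³N_a) = (41.0×10³)(1.63⁴)/(8·13.9³·14) = 0.96221 N/mm
U = ½kδ² = 0.5 × 0.96221 × 50.1² = 1207.6 N·mm = 1.2076 J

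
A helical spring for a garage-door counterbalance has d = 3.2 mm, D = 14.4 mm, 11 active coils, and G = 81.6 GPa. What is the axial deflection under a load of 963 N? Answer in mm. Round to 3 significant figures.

k = Gd⁴/(8D³N_a) = (81.6×10³)(3.2⁴)/(8·14.4³·11) = 32.563 N/mm
δ = F/k = 963 / 32.563 = 29.574 mm

29.6 mm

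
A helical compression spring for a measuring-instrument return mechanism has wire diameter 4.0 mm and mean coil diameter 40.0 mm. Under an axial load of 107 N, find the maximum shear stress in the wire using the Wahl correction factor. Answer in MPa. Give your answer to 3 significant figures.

195 MPa

Spring index C = D/d = 40.0/4.0 = 10.0000
K_W = (4C−1)/(4C−4) + 0.615/C = 39.000/36.000 + 0.0615 = 1.1448
τ₀ = 8FD/(πd³) = 8·107·40.0/(π·4.0³) = 34240/201.06 = 170.3 MPa
τ_max = K·τ₀ = 1.1448 × 170.3 = 194.96 MPa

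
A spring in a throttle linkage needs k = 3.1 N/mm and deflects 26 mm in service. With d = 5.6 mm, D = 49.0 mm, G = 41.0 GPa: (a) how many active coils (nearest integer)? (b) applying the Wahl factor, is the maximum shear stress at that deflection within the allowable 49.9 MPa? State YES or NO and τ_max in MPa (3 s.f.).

(a) 14 coils; (b) NO, τ_max = 66.0 MPa

N_a = Gd⁴/(8D³k) = (41.0×10³)(5.6⁴)/(8·49.0³·3.1) = 13.82 → N_a = 14
Actual rate k = Gd⁴/(8D³·14) = 3.0601 N/mm
Working load F = kδ = 3.0601·26 = 79.562 N
C = 49.0/5.6 = 8.7500; K_W = (4C−1)/(4C−4)+0.615/C = 1.1671
τ_max = K_W·8FD/(πd³) = 1.1671·56.53 = 65.973 MPa
τ_max > 49.9 MPa → exceeds allowable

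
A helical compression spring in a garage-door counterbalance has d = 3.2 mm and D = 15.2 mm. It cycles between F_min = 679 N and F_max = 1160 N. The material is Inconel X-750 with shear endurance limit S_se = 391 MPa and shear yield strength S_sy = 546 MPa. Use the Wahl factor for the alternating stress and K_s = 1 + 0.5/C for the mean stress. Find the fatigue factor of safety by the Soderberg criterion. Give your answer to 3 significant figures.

0.316

C = D/d = 15.2/3.2 = 4.7500; K_W = (4C−1)/(4C−4)+0.615/C = 1.3295; K_s = 1+0.5/C = 1.1053
F_a = (F_max−F_min)/2 = 240.5 N; F_m = (F_max+F_min)/2 = 919.5 N
τ_a = K_W·8F_aD/(πd³) = 1.3295 × 284.09 = 377.68 MPa
τ_m = K_s·8F_mD/(πd³) = 1.1053 × 1086.1 = 1200.5 MPa
Soderberg: 1/n_f = τ_a/S_se + τ_m/S_sy = 377.68/391 + 1200.5/546 = 0.96594 + 2.19866 = 3.1646
n_f = 1/3.1646 = 0.316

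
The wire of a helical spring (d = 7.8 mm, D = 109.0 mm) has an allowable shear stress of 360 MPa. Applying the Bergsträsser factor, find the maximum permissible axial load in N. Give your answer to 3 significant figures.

562 N

C = D/d = 109.0/7.8 = 13.9744
K_B = (4C+2)/(4C−3) = 57.897/52.897 = 1.0945
τ_max = K·8FD/(πd³) → F_max = τ_allow·πd³/(8DK)
F_max = 360·π·7.8³/(8·109.0·1.0945) = 5.3671e+05/954.42 = 562.33 N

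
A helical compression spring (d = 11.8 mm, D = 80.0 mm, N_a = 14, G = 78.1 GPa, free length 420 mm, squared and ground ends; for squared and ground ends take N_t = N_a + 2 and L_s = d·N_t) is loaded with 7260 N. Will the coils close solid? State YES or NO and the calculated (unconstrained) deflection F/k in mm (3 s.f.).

k = Gd⁴/(8D³N_a) = (78.1×10³)(11.8⁴)/(8·80.0³·14) = 26.405 N/mm
N_t = 16; L_s = 11.8·16 = 188.8 mm; δ_solid = L₀ − L_s = 420 − 188.8 = 231.2 mm
δ = F/k = 7260/26.405 = 274.94 mm
δ ≥ δ_solid → spring goes solid

YES, δ = 275 mm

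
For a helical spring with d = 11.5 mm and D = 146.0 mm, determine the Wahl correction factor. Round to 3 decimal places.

1.113

C = D/d = 146.0/11.5 = 12.6957
K_W = (4C−1)/(4C−4) + 0.615/C = 49.783/46.783 + 0.0484 = 1.1126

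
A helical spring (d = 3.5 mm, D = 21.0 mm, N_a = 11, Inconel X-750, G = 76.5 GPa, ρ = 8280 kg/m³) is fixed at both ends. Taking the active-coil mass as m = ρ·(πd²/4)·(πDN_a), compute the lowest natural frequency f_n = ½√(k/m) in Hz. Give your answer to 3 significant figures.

k = Gd⁴/(8D³N_a) = (76.5×10³)(3.5⁴)/(8·21.0³·11) = 14.086 N/mm = 14086 N/m
Wire length L = πDN_a = π·21.0·11 = 725.71 mm
m = ρ·(πd²/4)·L = 8280 × 9.6211×10⁻⁶ m² × 0.72571 m = 0.057812 kg
f_n = ½√(k/m) = 0.5·√(14086/0.057812) = 0.5·√(2.4365e+05) = 246.81 Hz

247 Hz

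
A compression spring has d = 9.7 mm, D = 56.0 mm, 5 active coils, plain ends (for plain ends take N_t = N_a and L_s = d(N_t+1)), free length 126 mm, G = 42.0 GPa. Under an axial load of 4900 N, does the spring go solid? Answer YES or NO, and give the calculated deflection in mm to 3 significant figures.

k = Gd⁴/(8D³N_a) = (42.0×10³)(9.7⁴)/(8·56.0³·5) = 52.931 N/mm
N_t = 5; L_s = 9.7·6 = 58.2 mm; δ_solid = L₀ − L_s = 126 − 58.2 = 67.8 mm
δ = F/k = 4900/52.931 = 92.573 mm
δ ≥ δ_solid → spring goes solid

YES, δ = 92.6 mm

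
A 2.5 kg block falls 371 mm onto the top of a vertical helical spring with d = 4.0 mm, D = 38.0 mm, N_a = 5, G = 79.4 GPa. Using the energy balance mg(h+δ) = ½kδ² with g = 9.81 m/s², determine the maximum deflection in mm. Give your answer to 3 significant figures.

47.1 mm

k = Gd⁴/(8D³N_a) = (79.4×10³)(4.0⁴)/(8·38.0³·5) = 9.2608 N/mm
W = mg = 2.5 × 9.81 = 24.525 N
½kδ² − Wδ − Wh = 0 → δ = (W + √(W² + 2kWh))/k
δ = (24.525 + √(601.48 + 168524))/9.2608 = (24.525 + 411.25)/9.2608 = 47.056 mm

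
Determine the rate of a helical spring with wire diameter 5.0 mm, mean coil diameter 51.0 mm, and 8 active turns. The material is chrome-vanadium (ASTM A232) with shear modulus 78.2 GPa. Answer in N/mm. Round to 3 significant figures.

k = Gd⁴/(8D³N_a) = (78.2×10³ × 5.0⁴) / (8 × 51.0³ × 8)
  = 4.8875e+07 / 8.48966e+06 = 5.757 N/mm

5.76 N/mm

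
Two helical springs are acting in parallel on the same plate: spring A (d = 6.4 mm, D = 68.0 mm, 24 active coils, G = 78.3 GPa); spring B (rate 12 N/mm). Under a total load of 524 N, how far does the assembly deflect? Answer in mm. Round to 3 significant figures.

37.0 mm

k_A = Gd⁴/(8D³N_a) = (78.3×10³)(6.4⁴)/(8·68.0³·24) = 2.176 N/mm
Parallel: k_eq = 2.176 + 12 = 14.176 N/mm
δ = F/k_eq = 524/14.176 = 36.964 mm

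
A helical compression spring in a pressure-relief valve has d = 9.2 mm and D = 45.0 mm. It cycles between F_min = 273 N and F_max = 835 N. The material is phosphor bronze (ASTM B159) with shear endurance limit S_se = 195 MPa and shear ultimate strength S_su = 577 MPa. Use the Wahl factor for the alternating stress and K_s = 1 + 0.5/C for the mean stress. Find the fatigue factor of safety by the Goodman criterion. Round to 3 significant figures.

2.30

C = D/d = 45.0/9.2 = 4.8913; K_W = (4C−1)/(4C−4)+0.615/C = 1.3185; K_s = 1+0.5/C = 1.1022
F_a = (F_max−F_min)/2 = 281 N; F_m = (F_max+F_min)/2 = 554 N
τ_a = K_W·8F_aD/(πd³) = 1.3185 × 41.352 = 54.521 MPa
τ_m = K_s·8F_mD/(πd³) = 1.1022 × 81.527 = 89.86 MPa
Goodman: 1/n_f = τ_a/S_se + τ_m/S_su = 54.521/195 + 89.86/577 = 0.27960 + 0.15574 = 0.43533
n_f = 1/0.43533 = 2.297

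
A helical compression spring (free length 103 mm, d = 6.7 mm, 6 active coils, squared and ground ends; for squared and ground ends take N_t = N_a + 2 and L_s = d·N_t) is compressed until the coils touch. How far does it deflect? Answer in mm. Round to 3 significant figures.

N_t = 8; L_s = 6.7·8 = 53.6 mm
δ_solid = L₀ − L_s = 103 − 53.6 = 49.4 mm

49.4 mm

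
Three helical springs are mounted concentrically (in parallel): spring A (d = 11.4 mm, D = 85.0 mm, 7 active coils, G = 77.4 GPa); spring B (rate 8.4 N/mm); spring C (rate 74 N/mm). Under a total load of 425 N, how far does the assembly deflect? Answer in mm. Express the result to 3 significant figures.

3.53 mm

k_A = Gd⁴/(8D³N_a) = (77.4×10³)(11.4⁴)/(8·85.0³·7) = 38.012 N/mm
Parallel: k_eq = 38.012 + 8.4 + 74 = 120.41 N/mm
δ = F/k_eq = 425/120.41 = 3.5296 mm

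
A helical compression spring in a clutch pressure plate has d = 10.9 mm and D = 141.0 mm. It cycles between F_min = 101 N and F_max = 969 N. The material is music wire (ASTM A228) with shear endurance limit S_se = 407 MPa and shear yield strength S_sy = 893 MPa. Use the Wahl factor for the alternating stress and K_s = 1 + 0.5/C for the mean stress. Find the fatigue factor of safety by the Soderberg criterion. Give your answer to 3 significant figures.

C = D/d = 141.0/10.9 = 12.9358; K_W = (4C−1)/(4C−4)+0.615/C = 1.1104; K_s = 1+0.5/C = 1.0387
F_a = (F_max−F_min)/2 = 434 N; F_m = (F_max+F_min)/2 = 535 N
τ_a = K_W·8F_aD/(πd³) = 1.1104 × 120.33 = 133.61 MPa
τ_m = K_s·8F_mD/(πd³) = 1.0387 × 148.33 = 154.06 MPa
Soderberg: 1/n_f = τ_a/S_se + τ_m/S_sy = 133.61/407 + 154.06/893 = 0.32828 + 0.17253 = 0.50081
n_f = 1/0.50081 = 1.997

2.00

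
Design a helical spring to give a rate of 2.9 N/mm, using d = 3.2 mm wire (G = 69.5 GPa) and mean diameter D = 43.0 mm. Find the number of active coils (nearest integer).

N_a = Gd⁴/(8D³k) = (69.5×10³ × 3.2⁴)/(8 × 43.0³ × 2.9)
    = 7.2876e+06 / 1.84456e+06 = 3.951 → 4 coils

4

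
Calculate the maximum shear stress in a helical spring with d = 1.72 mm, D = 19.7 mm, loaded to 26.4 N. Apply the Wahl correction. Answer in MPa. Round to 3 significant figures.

293 MPa

Spring index C = D/d = 19.7/1.72 = 11.4535
K_W = (4C−1)/(4C−4) + 0.615/C = 44.814/41.814 + 0.0537 = 1.1254
τ₀ = 8FD/(πd³) = 8·26.4·19.7/(π·1.72³) = 4160.64/15.986 = 260.27 MPa
τ_max = K·τ₀ = 1.1254 × 260.27 = 292.92 MPa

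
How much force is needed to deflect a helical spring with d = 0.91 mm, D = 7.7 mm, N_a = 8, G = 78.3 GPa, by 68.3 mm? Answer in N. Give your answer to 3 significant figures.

126 N

k = Gd⁴/(8D³N_a) = (78.3×10³)(0.91⁴)/(8·7.7³·8) = 1.8377 N/mm
F = k·δ = 1.8377 × 68.3 = 125.52 N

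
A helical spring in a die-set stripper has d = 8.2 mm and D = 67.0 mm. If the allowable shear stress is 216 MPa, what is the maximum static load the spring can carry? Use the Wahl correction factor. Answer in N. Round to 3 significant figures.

C = D/d = 67.0/8.2 = 8.1707
K_W = (4C−1)/(4C−4) + 0.615/C = 31.683/28.683 + 0.0753 = 1.1799
τ_max = K·8FD/(πd³) → F_max = τ_allow·πd³/(8DK)
F_max = 216·π·8.2³/(8·67.0·1.1799) = 3.7415e+05/632.41 = 591.63 N

592 N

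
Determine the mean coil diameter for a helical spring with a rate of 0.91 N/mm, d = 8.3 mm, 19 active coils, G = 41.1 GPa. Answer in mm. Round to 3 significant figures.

112 mm

D = (Gd⁴/(8N_a·k))^(1/3) = (41.1×10³·8.3⁴/(8·19·0.91))^(1/3)
  = (1.41016e+06)^(1/3) = 112.1389 mm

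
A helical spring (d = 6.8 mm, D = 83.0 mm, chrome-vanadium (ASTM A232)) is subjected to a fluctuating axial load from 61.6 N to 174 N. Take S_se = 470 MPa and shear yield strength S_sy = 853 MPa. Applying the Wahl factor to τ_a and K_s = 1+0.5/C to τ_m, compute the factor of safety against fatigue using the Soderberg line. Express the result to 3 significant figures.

5.36

C = D/d = 83.0/6.8 = 12.2059; K_W = (4C−1)/(4C−4)+0.615/C = 1.1173; K_s = 1+0.5/C = 1.0410
F_a = (F_max−F_min)/2 = 56.2 N; F_m = (F_max+F_min)/2 = 117.8 N
τ_a = K_W·8F_aD/(πd³) = 1.1173 × 37.777 = 42.209 MPa
τ_m = K_s·8F_mD/(πd³) = 1.0410 × 79.184 = 82.428 MPa
Soderberg: 1/n_f = τ_a/S_se + τ_m/S_sy = 42.209/470 + 82.428/853 = 0.08981 + 0.09663 = 0.18644
n_f = 1/0.18644 = 5.364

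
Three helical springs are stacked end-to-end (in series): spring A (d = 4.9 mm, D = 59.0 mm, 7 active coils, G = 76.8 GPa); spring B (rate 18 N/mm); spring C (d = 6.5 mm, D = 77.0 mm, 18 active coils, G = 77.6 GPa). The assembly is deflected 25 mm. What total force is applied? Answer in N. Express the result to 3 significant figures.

31.6 N

k_A = Gd⁴/(8D³N_a) = (76.8×10³)(4.9⁴)/(8·59.0³·7) = 3.8495 N/mm
k_C = Gd⁴/(8D³N_a) = (77.6×10³)(6.5⁴)/(8·77.0³·18) = 2.1071 N/mm
Series: 1/k_eq = 1/3.8495 + 1/18 + 1/2.1071 = 0.78992; k_eq = 1.2659 N/mm
F = k_eq·δ = 1.2659·25 = 31.649 N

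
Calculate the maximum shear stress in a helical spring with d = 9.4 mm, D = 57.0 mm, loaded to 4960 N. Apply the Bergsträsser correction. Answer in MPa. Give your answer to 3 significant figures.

Spring index C = D/d = 57.0/9.4 = 6.0638
K_B = (4C+2)/(4C−3) = 26.255/21.255 = 1.2352
τ₀ = 8FD/(πd³) = 8·4960·57.0/(π·9.4³) = 2.26176e+06/2609.4 = 866.79 MPa
τ_max = K·τ₀ = 1.2352 × 866.79 = 1070.7 MPa

1070 MPa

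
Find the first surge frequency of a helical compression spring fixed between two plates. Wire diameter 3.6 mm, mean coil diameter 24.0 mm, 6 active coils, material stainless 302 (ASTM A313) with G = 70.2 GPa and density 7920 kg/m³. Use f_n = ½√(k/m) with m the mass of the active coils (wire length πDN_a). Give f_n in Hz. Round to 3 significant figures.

k = Gd⁴/(8D³N_a) = (70.2×10³)(3.6⁴)/(8·24.0³·6) = 17.769 N/mm = 17769 N/m
Wire length L = πDN_a = π·24.0·6 = 452.39 mm
m = ρ·(πd²/4)·L = 7920 × 10.179×10⁻⁶ m² × 0.45239 m = 0.03647 kg
f_n = ½√(k/m) = 0.5·√(17769/0.03647) = 0.5·√(4.8724e+05) = 349.01 Hz

349 Hz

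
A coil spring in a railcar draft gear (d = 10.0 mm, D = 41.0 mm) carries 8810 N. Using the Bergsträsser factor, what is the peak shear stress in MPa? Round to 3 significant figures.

Spring index C = D/d = 41.0/10.0 = 4.1000
K_B = (4C+2)/(4C−3) = 18.400/13.400 = 1.3731
τ₀ = 8FD/(πd³) = 8·8810·41.0/(π·10.0³) = 2.88968e+06/3141.6 = 919.81 MPa
τ_max = K·τ₀ = 1.3731 × 919.81 = 1263 MPa

1260 MPa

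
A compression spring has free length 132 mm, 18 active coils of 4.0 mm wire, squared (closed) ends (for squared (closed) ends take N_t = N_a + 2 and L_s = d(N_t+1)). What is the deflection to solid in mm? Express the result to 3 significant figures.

N_t = 20; L_s = 4.0·21 = 84 mm
δ_solid = L₀ − L_s = 132 − 84 = 48 mm

48.0 mm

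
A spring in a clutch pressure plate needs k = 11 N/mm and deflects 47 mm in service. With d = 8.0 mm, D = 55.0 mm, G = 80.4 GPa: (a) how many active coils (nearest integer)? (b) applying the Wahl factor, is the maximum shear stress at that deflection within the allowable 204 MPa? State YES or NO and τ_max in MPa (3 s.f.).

(a) 22 coils; (b) YES, τ_max = 176 MPa

N_a = Gd⁴/(8D³k) = (80.4×10³)(8.0⁴)/(8·55.0³·11) = 22.49 → N_a = 22
Actual rate k = Gd⁴/(8D³·22) = 11.246 N/mm
Working load F = kδ = 11.246·47 = 528.58 N
C = 55.0/8.0 = 6.8750; K_W = (4C−1)/(4C−4)+0.615/C = 1.2171
τ_max = K_W·8FD/(πd³) = 1.2171·144.59 = 175.99 MPa
τ_max ≤ 204 MPa → acceptable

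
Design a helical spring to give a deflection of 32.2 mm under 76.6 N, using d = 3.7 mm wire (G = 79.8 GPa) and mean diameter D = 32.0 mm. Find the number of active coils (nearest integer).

Required rate k = F/δ = 76.6/32.2 = 2.3789 N/mm
N_a = Gd⁴/(8D³k) = (79.8×10³ × 3.7⁴)/(8 × 32.0³ × 2.3789)
    = 1.49558e+07 / 623610 = 23.98 → 24 coils

24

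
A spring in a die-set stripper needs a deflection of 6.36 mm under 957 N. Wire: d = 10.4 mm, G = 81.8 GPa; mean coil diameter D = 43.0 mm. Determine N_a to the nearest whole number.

10

Required rate k = F/δ = 957/6.36 = 150.47 N/mm
N_a = Gd⁴/(8D³k) = (81.8×10³ × 10.4⁴)/(8 × 43.0³ × 150.47)
    = 9.56944e+08 / 9.57084e+07 = 9.999 → 10 coils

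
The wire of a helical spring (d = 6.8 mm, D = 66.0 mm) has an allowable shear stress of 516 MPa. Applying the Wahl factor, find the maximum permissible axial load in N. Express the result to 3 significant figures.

C = D/d = 66.0/6.8 = 9.7059
K_W = (4C−1)/(4C−4) + 0.615/C = 37.824/34.824 + 0.0634 = 1.1495
τ_max = K·8FD/(πd³) → F_max = τ_allow·πd³/(8DK)
F_max = 516·π·6.8³/(8·66.0·1.1495) = 5.0971e+05/606.94 = 839.81 N

840 N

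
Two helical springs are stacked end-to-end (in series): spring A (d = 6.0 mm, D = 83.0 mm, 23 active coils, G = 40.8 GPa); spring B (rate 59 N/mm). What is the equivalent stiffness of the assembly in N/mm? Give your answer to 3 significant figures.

0.498 N/mm

k_A = Gd⁴/(8D³N_a) = (40.8×10³)(6.0⁴)/(8·83.0³·23) = 0.50259 N/mm
Series: 1/k_eq = 1/0.50259 + 1/59 = 2.0066; k_eq = 0.49834 N/mm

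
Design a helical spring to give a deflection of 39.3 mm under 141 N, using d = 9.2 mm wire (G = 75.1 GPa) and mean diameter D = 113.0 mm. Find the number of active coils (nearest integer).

13

Required rate k = F/δ = 141/39.3 = 3.5878 N/mm
N_a = Gd⁴/(8D³k) = (75.1×10³ × 9.2⁴)/(8 × 113.0³ × 3.5878)
    = 5.38011e+08 / 4.14144e+07 = 12.99 → 13 coils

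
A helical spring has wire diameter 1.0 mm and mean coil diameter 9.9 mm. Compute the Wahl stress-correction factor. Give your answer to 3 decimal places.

1.146

C = D/d = 9.9/1.0 = 9.9000
K_W = (4C−1)/(4C−4) + 0.615/C = 38.600/35.600 + 0.0621 = 1.1464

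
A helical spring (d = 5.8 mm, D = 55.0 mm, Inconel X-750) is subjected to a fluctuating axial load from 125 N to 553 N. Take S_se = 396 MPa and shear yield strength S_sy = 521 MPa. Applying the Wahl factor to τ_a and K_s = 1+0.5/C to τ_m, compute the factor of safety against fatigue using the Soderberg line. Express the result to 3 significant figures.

1.06

C = D/d = 55.0/5.8 = 9.4828; K_W = (4C−1)/(4C−4)+0.615/C = 1.1533; K_s = 1+0.5/C = 1.0527
F_a = (F_max−F_min)/2 = 214 N; F_m = (F_max+F_min)/2 = 339 N
τ_a = K_W·8F_aD/(πd³) = 1.1533 × 153.61 = 177.16 MPa
τ_m = K_s·8F_mD/(πd³) = 1.0527 × 243.34 = 256.17 MPa
Soderberg: 1/n_f = τ_a/S_se + τ_m/S_sy = 177.16/396 + 256.17/521 = 0.44737 + 0.49170 = 0.93907
n_f = 1/0.93907 = 1.065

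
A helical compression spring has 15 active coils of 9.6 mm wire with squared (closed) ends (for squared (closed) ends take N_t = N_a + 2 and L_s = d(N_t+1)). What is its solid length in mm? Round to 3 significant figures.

173 mm

squared (closed) ends: N_t = N_a + 2 = 15 + 2 = 17
L_s = d·(N_t+1) = 9.6 × 18 = 172.8 mm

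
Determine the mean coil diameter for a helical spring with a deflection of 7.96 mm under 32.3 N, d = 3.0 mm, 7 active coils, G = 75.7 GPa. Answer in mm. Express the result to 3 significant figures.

30.0 mm

Required rate k = F/δ = 32.3/7.96 = 4.0578 N/mm
D = (Gd⁴/(8N_a·k))^(1/3) = (75.7×10³·3.0⁴/(8·7·4.0578))^(1/3)
  = (26983.8)^(1/3) = 29.9940 mm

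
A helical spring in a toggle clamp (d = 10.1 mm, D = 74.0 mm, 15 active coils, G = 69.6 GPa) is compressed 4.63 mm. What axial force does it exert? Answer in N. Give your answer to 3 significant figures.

k = Gd⁴/(8D³N_a) = (69.6×10³)(10.1⁴)/(8·74.0³·15) = 14.894 N/mm
F = k·δ = 14.894 × 4.63 = 68.96 N

69.0 N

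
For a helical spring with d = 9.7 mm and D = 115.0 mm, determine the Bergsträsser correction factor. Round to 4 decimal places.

C = D/d = 115.0/9.7 = 11.8557
K_B = (4C+2)/(4C−3) = 49.423/44.423 = 1.1126

1.1126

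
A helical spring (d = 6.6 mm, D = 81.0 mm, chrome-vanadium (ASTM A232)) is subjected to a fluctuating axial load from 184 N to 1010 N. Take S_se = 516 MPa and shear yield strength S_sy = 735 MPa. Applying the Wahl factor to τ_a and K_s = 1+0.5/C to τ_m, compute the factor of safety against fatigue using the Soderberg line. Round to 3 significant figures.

0.801

C = D/d = 81.0/6.6 = 12.2727; K_W = (4C−1)/(4C−4)+0.615/C = 1.1166; K_s = 1+0.5/C = 1.0407
F_a = (F_max−F_min)/2 = 413 N; F_m = (F_max+F_min)/2 = 597 N
τ_a = K_W·8F_aD/(πd³) = 1.1166 × 296.31 = 330.87 MPa
τ_m = K_s·8F_mD/(πd³) = 1.0407 × 428.32 = 445.77 MPa
Soderberg: 1/n_f = τ_a/S_se + τ_m/S_sy = 330.87/516 + 445.77/735 = 0.64122 + 0.60649 = 1.2477
n_f = 1/1.2477 = 0.8015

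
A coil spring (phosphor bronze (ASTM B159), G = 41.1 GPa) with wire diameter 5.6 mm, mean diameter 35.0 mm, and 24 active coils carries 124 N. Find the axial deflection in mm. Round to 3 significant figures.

k = Gd⁴/(8D³N_a) = (41.1×10³)(5.6⁴)/(8·35.0³·24) = 4.9101 N/mm
δ = F/k = 124 / 4.9101 = 25.254 mm

25.3 mm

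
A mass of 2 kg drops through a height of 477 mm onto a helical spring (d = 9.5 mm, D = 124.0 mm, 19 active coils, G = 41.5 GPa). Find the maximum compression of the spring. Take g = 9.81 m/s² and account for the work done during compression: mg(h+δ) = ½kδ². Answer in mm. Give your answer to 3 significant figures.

145 mm

k = Gd⁴/(8D³N_a) = (41.5×10³)(9.5⁴)/(8·124.0³·19) = 1.1664 N/mm
W = mg = 2 × 9.81 = 19.62 N
½kδ² − Wδ − Wh = 0 → δ = (W + √(W² + 2kWh))/k
δ = (19.62 + √(384.94 + 21831.4))/1.1664 = (19.62 + 149.05)/1.1664 = 144.61 mm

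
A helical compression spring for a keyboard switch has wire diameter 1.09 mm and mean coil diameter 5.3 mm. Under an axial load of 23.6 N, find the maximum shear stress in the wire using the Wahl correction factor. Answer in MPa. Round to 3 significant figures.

325 MPa

Spring index C = D/d = 5.3/1.09 = 4.8624
K_W = (4C−1)/(4C−4) + 0.615/C = 18.450/15.450 + 0.1265 = 1.3207
τ₀ = 8FD/(πd³) = 8·23.6·5.3/(π·1.09³) = 1000.64/4.0685 = 245.95 MPa
τ_max = K·τ₀ = 1.3207 × 245.95 = 324.82 MPa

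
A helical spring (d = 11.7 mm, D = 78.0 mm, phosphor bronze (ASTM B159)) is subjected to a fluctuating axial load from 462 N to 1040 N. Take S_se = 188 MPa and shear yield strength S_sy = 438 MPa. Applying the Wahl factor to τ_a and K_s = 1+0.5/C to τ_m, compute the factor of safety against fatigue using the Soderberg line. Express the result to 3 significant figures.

C = D/d = 78.0/11.7 = 6.6667; K_W = (4C−1)/(4C−4)+0.615/C = 1.2246; K_s = 1+0.5/C = 1.0750
F_a = (F_max−F_min)/2 = 289 N; F_m = (F_max+F_min)/2 = 751 N
τ_a = K_W·8F_aD/(πd³) = 1.2246 × 35.841 = 43.89 MPa
τ_m = K_s·8F_mD/(πd³) = 1.0750 × 93.136 = 100.12 MPa
Soderberg: 1/n_f = τ_a/S_se + τ_m/S_sy = 43.89/188 + 100.12/438 = 0.23346 + 0.22859 = 0.46205
n_f = 1/0.46205 = 2.164

2.16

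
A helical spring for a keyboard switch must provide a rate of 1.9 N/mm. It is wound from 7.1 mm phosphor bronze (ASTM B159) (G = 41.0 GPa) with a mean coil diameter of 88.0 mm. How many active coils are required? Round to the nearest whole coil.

10

N_a = Gd⁴/(8D³k) = (41.0×10³ × 7.1⁴)/(8 × 88.0³ × 1.9)
    = 1.04188e+08 / 1.03584e+07 = 10.06 → 10 coils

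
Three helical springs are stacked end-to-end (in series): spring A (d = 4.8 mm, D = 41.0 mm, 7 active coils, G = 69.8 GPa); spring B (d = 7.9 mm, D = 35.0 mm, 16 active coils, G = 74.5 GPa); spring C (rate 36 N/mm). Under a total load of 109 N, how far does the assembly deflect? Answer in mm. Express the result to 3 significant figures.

k_A = Gd⁴/(8D³N_a) = (69.8×10³)(4.8⁴)/(8·41.0³·7) = 9.6002 N/mm
k_B = Gd⁴/(8D³N_a) = (74.5×10³)(7.9⁴)/(8·35.0³·16) = 52.875 N/mm
Series: 1/k_eq = 1/9.6002 + 1/52.875 + 1/36 = 0.15085; k_eq = 6.6289 N/mm
δ = F/k_eq = 109/6.6289 = 16.443 mm

16.4 mm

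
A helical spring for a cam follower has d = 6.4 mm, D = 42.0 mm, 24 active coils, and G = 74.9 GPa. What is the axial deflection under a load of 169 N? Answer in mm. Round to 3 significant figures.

19.1 mm

k = Gd⁴/(8D³N_a) = (74.9×10³)(6.4⁴)/(8·42.0³·24) = 8.8339 N/mm
δ = F/k = 169 / 8.8339 = 19.131 mm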